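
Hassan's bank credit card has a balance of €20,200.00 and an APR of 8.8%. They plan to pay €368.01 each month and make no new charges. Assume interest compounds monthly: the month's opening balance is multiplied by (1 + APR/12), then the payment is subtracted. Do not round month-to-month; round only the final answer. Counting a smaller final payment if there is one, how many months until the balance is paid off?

71 months

Monthly rate r = 8.8%/12 = 0.733333% = 0.00733333.
Recurrence: B ← B·(1+r) − €368.01.
Month 1: interest €148.13; balance after payment €19,980.12.
Month 2: interest €146.52; balance after payment €19,758.63.
Closed form: n = −ln(1 − rB₀/P)/ln(1+r) = −ln(0.59747)/ln(1.00733) ≈ 70.490, so the balance reaches zero during payment 71.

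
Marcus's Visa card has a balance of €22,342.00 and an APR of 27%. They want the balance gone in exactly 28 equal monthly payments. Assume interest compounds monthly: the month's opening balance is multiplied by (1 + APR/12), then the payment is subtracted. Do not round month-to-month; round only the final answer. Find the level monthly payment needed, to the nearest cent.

€1,084.15

Monthly rate r = 27%/12 = 2.25% = 0.0225.
Level-payment amortization: P = B₀·r / (1 − (1+r)^(−n)) = 22342.00·0.0225 / (1 − 1.0225^(−28)).
Denominator 1 − (1+r)^(−28) = 0.463676122.
P = 502.695 / 0.463676122 ≈ 1084.15.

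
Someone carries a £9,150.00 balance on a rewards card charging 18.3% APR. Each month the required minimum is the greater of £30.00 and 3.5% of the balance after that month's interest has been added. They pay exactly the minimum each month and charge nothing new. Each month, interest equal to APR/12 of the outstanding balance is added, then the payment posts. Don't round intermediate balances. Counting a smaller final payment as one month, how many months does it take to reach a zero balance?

154 months

Monthly rate r = 18.3%/12 = 1.525% = 0.01525.
While 3.5% of the post-interest balance exceeds £30.00, each month B ← (B·(1+r))·(1 − 0.035), i.e. B shrinks by the factor (1+r)·0.965 = 0.97972.
This holds for months 1–117. Entering month 118 the balance is £832.07; 3.5% of the post-interest balance is now below £30.00, so the flat £30.00 minimum applies from here.
From month 118 a fixed £30.00 at rate r clears £832.07 in 37 more payments. Total: 117 + 37 = 154 months.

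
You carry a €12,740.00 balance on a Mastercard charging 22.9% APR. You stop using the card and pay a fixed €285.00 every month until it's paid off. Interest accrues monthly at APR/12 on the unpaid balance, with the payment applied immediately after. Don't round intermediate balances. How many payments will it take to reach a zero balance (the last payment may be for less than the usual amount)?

Monthly rate r = 22.9%/12 = 1.90833% = 0.0190833.
Recurrence: B ← B·(1+r) − €285.00.
Month 1: interest €243.12; balance after payment €12,698.12.
Month 2: interest €242.32; balance after payment €12,655.44.
Closed form: n = −ln(1 − rB₀/P)/ln(1+r) = −ln(0.14694)/ln(1.01908) ≈ 101.448, so the balance reaches zero during payment 102.

102 months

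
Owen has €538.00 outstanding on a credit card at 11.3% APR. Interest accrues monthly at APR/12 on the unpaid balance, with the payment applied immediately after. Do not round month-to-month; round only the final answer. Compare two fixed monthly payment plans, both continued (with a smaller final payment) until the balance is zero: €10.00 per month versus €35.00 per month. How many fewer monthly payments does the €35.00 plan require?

59 fewer payments

Monthly rate r = 11.3%/12 = 0.941667% = 0.00941667.
At €10.00/mo: n = ⌈−ln(1 − rB₀/P)/ln(1+r)⌉ = 76 payments (last €3.77); total interest = total paid − €538.00 = €215.77.
At €35.00/mo: 17 payments (last €23.92); total interest €45.92.
Payments saved = 76 − 17 = 59.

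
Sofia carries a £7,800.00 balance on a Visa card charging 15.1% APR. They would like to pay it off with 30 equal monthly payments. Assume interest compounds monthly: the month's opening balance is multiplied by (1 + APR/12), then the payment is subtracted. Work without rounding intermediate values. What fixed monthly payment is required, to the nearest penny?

£313.77

Monthly rate r = 15.1%/12 = 1.25833% = 0.0125833.
Level-payment amortization: P = B₀·r / (1 − (1+r)^(−n)) = 7800.00·0.0125833 / (1 − 1.01258^(−30)).
Denominator 1 − (1+r)^(−30) = 0.31281012.
P = 98.15 / 0.31281012 ≈ 313.77.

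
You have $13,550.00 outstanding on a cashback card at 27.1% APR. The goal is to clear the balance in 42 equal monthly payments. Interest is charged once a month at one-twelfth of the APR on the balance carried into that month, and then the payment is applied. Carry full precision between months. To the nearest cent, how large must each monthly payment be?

Monthly rate r = 27.1%/12 = 2.25833% = 0.0225833.
Level-payment amortization: P = B₀·r / (1 − (1+r)^(−n)) = 13550.00·0.0225833 / (1 − 1.02258^(−42)).
Denominator 1 − (1+r)^(−42) = 0.608569937.
P = 306.004 / 0.608569937 ≈ 502.82.

$502.82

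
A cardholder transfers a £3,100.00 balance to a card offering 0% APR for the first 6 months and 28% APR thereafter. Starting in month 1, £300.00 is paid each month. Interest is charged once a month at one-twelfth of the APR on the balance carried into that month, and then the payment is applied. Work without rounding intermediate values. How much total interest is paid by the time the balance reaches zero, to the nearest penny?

Promo months 1–6 at r₀ = 0%/12 = 0; months 7+ at r₁ = 28%/12 = 0.0233333.
After month 6 (no interest yet): B = £3,100.00 − 6·£300.00 = £1,300.00.
Then at r₁ with £300.00/mo: n₂ = −ln(1 − r₁·B/P)/ln(1+r₁) ≈ 4.62 → 5 more payments.
Total paid = 10·£300.00 + £187.26 = £3,187.26; interest = £3,187.26 − £3,100.00 = £87.26.

£87.26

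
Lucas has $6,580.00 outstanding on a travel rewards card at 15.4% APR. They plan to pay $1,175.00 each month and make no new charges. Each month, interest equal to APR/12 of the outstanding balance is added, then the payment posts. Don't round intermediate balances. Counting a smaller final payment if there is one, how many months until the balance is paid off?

Monthly rate r = 15.4%/12 = 1.28333% = 0.0128333.
Recurrence: B ← B·(1+r) − $1,175.00.
Month 1: interest $84.44; balance after payment $5,489.44.
Month 2: interest $70.45; balance after payment $4,384.89.
Month 3: interest $56.27; balance after payment $3,266.16.
Month 4: interest $41.92; balance after payment $2,133.08.
Month 5: interest $27.37; balance after payment $985.45.
Month 6: interest $12.65; balance after payment $0.00.

6 payments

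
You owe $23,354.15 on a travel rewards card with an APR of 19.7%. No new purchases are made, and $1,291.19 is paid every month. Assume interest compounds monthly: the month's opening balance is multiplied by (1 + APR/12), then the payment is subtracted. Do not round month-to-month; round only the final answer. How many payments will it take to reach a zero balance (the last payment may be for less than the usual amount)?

Monthly rate r = 19.7%/12 = 1.64167% = 0.0164167.
Recurrence: B ← B·(1+r) − $1,291.19.
Month 1: interest $383.40; balance after payment $22,446.36.
Month 2: interest $368.49; balance after payment $21,523.66.
Closed form: n = −ln(1 − rB₀/P)/ln(1+r) = −ln(0.70307)/ln(1.01642) ≈ 21.636, so the balance reaches zero during payment 22.

22 months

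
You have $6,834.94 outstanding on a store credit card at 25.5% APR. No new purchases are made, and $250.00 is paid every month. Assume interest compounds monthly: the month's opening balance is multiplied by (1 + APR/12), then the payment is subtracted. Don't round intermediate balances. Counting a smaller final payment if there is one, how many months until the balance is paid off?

Monthly rate r = 25.5%/12 = 2.125% = 0.02125.
Recurrence: B ← B·(1+r) − $250.00.
Month 1: interest $145.24; balance after payment $6,730.18.
Month 2: interest $143.02; balance after payment $6,623.20.
Closed form: n = −ln(1 − rB₀/P)/ln(1+r) = −ln(0.41903)/ln(1.02125) ≈ 41.366, so the balance reaches zero during payment 42.

42 months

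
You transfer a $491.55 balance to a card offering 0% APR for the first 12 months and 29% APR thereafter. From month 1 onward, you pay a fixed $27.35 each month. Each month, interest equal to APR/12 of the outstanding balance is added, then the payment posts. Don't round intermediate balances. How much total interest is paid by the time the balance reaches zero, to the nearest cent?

Promo months 1–12 at r₀ = 0%/12 = 0; months 13+ at r₁ = 29%/12 = 0.0241667.
After month 12 (no interest yet): B = $491.55 − 12·$27.35 = $163.35.
Then at r₁ with $27.35/mo: n₂ = −ln(1 − r₁·B/P)/ln(1+r₁) ≈ 6.53 → 7 more payments.
Total paid = 18·$27.35 + $14.52 = $506.82; interest = $506.82 − $491.55 = $15.27.

$15.27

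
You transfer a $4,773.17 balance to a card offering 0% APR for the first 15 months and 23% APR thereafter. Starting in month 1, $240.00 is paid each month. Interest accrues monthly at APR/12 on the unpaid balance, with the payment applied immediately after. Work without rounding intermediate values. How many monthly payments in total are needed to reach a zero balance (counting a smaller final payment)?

21 months

Promo months 1–15 at r₀ = 0%/12 = 0; months 16+ at r₁ = 23%/12 = 0.0191667.
After month 15 (no interest yet): B = $4,773.17 − 15·$240.00 = $1,173.17.
Then at r₁ with $240.00/mo: n₂ = −ln(1 − r₁·B/P)/ln(1+r₁) ≈ 5.18 → 6 more payments.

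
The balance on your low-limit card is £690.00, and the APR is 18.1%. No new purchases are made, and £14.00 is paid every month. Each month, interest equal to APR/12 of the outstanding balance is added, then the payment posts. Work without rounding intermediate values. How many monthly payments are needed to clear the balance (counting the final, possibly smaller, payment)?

Monthly rate r = 18.1%/12 = 1.50833% = 0.0150833.
Recurrence: B ← B·(1+r) − £14.00.
Month 1: interest £10.41; balance after payment £686.41.
Month 2: interest £10.35; balance after payment £682.76.
Closed form: n = −ln(1 − rB₀/P)/ln(1+r) = −ln(0.25661)/ln(1.01508) ≈ 90.858, so the balance reaches zero during payment 91.

91 months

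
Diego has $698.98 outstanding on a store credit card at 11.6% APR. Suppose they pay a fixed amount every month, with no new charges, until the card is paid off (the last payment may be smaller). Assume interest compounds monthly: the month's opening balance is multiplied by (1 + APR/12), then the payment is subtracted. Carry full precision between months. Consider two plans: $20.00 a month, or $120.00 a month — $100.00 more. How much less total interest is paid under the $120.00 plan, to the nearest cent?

$134.14

Monthly rate r = 11.6%/12 = 0.966667% = 0.00966667.
At $20.00/mo: n = ⌈−ln(1 − rB₀/P)/ln(1+r)⌉ = 43 payments (last $17.06); total interest = total paid − $698.98 = $158.08.
At $120.00/mo: 7 payments (last $2.92); total interest $23.94.
Interest saved = $158.08 − $23.94 = $134.14.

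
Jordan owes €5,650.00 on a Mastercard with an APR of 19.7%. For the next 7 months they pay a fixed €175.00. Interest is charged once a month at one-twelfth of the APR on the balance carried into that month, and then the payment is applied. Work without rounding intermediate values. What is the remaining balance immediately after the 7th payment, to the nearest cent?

€5,045.14

Monthly rate r = 19.7%/12 = 1.64167% = 0.0164167.
Each month: B ← B·(1+r) − €175.00.
Month 1: interest €92.75; balance after payment €5,567.75.
Month 2: interest €91.40; balance after payment €5,484.16.
Month 3: interest €90.03; balance after payment €5,399.19.
Month 4: interest €88.64; balance after payment €5,312.83.
Month 5: interest €87.22; balance after payment €5,225.05.
Month 6: interest €85.78; balance after payment €5,135.82.
Month 7: interest €84.31; balance after payment €5,045.14.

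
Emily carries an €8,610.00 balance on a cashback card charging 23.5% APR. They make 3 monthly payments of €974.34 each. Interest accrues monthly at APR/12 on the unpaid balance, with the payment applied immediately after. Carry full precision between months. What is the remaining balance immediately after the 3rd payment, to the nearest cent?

Monthly rate r = 23.5%/12 = 1.95833% = 0.0195833.
Each month: B ← B·(1+r) − €974.34.
Month 1: interest €168.61; balance after payment €7,804.27.
Month 2: interest €152.83; balance after payment €6,982.77.
Month 3: interest €136.75; balance after payment €6,145.17.

€6,145.17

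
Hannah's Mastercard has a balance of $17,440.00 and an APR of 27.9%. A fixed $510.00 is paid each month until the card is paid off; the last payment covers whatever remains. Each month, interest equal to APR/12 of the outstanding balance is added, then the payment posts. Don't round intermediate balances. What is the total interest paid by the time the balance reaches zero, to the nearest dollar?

$17,731

Monthly rate r = 27.9%/12 = 2.325% = 0.02325.
Payoff takes n = ⌈−ln(1 − rB₀/P)/ln(1+r)⌉ = ⌈68.963⌉ = 69 payments; the last is $491.29.
Total paid = 68·$510.00 + $491.29 = $35,171.29.
Total interest = total paid − principal = $35,171.29 − $17,440.00 = $17,731.29.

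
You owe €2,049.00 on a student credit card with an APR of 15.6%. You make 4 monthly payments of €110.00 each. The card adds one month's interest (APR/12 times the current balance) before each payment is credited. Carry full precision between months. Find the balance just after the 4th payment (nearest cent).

Monthly rate r = 15.6%/12 = 1.3% = 0.013.
Each month: B ← B·(1+r) − €110.00.
Month 1: interest €26.64; balance after payment €1,965.64.
Month 2: interest €25.55; balance after payment €1,881.19.
Month 3: interest €24.46; balance after payment €1,795.65.
Month 4: interest €23.34; balance after payment €1,708.99.

€1,708.99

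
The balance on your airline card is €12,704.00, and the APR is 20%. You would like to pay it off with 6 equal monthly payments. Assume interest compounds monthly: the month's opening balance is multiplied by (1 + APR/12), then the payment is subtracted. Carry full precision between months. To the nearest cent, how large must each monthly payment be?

€2,242.55

Monthly rate r = 20%/12 = 1.66667% = 0.0166667.
Level-payment amortization: P = B₀·r / (1 − (1+r)^(−n)) = 12704.00·0.0166667 / (1 − 1.01667^(−6)).
Denominator 1 − (1+r)^(−6) = 0.0944165182.
P = 211.733 / 0.0944165182 ≈ 2242.55.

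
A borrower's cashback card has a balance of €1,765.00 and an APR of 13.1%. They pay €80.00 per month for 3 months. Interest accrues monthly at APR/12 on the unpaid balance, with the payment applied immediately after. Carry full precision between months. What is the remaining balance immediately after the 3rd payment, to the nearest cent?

Monthly rate r = 13.1%/12 = 1.09167% = 0.0109167.
Each month: B ← B·(1+r) − €80.00.
Month 1: interest €19.27; balance after payment €1,704.27.
Month 2: interest €18.60; balance after payment €1,642.87.
Month 3: interest €17.93; balance after payment €1,580.81.

€1,580.81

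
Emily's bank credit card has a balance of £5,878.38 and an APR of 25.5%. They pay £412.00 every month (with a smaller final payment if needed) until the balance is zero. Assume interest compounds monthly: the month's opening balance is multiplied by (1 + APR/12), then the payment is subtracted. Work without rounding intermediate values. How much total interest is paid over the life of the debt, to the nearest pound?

£1,200

Monthly rate r = 25.5%/12 = 2.125% = 0.02125.
Payoff takes n = ⌈−ln(1 − rB₀/P)/ln(1+r)⌉ = ⌈17.180⌉ = 18 payments; the last is £74.74.
Total paid = 17·£412.00 + £74.74 = £7,078.74.
Total interest = total paid − principal = £7,078.74 − £5,878.38 = £1,200.36.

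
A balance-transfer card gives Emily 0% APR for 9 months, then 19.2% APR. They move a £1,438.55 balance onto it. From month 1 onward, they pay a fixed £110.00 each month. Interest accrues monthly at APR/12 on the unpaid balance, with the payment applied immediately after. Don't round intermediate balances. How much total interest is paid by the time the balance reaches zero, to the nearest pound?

£19

Promo months 1–9 at r₀ = 0%/12 = 0; months 10+ at r₁ = 19.2%/12 = 0.016.
After month 9 (no interest yet): B = £1,438.55 − 9·£110.00 = £448.55.
Then at r₁ with £110.00/mo: n₂ = −ln(1 − r₁·B/P)/ln(1+r₁) ≈ 4.25 → 5 more payments.
Total paid = 13·£110.00 + £27.72 = £1,457.72; interest = £1,457.72 − £1,438.55 = £19.17.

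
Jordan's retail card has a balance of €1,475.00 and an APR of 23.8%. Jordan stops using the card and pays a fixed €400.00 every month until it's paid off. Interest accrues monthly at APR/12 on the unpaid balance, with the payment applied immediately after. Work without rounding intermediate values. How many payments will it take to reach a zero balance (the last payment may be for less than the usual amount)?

4 payments

Monthly rate r = 23.8%/12 = 1.98333% = 0.0198333.
Recurrence: B ← B·(1+r) − €400.00.
Month 1: interest €29.25; balance after payment €1,104.25.
Month 2: interest €21.90; balance after payment €726.16.
Month 3: interest €14.40; balance after payment €340.56.
Month 4: interest €6.75; balance after payment €0.00.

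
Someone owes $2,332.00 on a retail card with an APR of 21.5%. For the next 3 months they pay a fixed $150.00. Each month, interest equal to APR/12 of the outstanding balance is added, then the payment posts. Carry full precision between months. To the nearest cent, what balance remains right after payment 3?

Monthly rate r = 21.5%/12 = 1.79167% = 0.0179167.
Each month: B ← B·(1+r) − $150.00.
Month 1: interest $41.78; balance after payment $2,223.78.
Month 2: interest $39.84; balance after payment $2,113.62.
Month 3: interest $37.87; balance after payment $2,001.49.

$2,001.49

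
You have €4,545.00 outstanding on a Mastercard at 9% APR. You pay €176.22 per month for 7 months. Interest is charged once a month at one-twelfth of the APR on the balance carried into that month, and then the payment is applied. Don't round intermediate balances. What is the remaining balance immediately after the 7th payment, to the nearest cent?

€3,527.40

Monthly rate r = 9%/12 = 0.75% = 0.0075.
Each month: B ← B·(1+r) − €176.22.
Month 1: interest €34.09; balance after payment €4,402.87.
Month 2: interest €33.02; balance after payment €4,259.67.
Month 3: interest €31.95; balance after payment €4,115.40.
Month 4: interest €30.87; balance after payment €3,970.04.
Month 5: interest €29.78; balance after payment €3,823.60.
Month 6: interest €28.68; balance after payment €3,676.05.
Month 7: interest €27.57; balance after payment €3,527.40.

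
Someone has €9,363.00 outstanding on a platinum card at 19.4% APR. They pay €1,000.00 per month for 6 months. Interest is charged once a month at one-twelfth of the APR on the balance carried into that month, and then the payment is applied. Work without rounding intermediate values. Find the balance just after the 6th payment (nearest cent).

Monthly rate r = 19.4%/12 = 1.61667% = 0.0161667.
Each month: B ← B·(1+r) − €1,000.00.
Month 1: interest €151.37; balance after payment €8,514.37.
Month 2: interest €137.65; balance after payment €7,652.02.
Month 3: interest €123.71; balance after payment €6,775.73.
Month 4: interest €109.54; balance after payment €5,885.27.
Month 5: interest €95.15; balance after payment €4,980.41.
Month 6: interest €80.52; balance after payment €4,060.93.

€4,060.93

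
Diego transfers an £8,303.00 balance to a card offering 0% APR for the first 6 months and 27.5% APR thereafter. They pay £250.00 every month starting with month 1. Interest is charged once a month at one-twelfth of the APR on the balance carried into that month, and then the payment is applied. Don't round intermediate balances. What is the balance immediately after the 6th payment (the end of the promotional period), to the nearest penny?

£6,803.00

Promo months 1–6 at r₀ = 0%/12 = 0; months 7+ at r₁ = 27.5%/12 = 0.0229167.
After month 6 (no interest yet): B = £8,303.00 − 6·£250.00 = £6,803.00.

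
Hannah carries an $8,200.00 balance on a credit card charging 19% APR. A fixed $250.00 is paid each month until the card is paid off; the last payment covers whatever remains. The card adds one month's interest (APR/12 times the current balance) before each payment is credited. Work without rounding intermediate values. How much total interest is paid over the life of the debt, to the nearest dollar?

Monthly rate r = 19%/12 = 1.58333% = 0.0158333.
Payoff takes n = ⌈−ln(1 − rB₀/P)/ln(1+r)⌉ = ⌈46.634⌉ = 47 payments; the last is $158.86.
Total paid = 46·$250.00 + $158.86 = $11,658.86.
Total interest = total paid − principal = $11,658.86 − $8,200.00 = $3,458.86.

$3,459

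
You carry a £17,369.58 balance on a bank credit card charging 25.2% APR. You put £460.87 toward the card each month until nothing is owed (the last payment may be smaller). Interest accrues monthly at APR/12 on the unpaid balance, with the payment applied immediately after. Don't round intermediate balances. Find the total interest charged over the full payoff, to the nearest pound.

Monthly rate r = 25.2%/12 = 2.1% = 0.021.
Payoff takes n = ⌈−ln(1 − rB₀/P)/ln(1+r)⌉ = ⌈75.430⌉ = 76 payments; the last is £199.53.
Total paid = 75·£460.87 + £199.53 = £34,764.78.
Total interest = total paid − principal = £34,764.78 − £17,369.58 = £17,395.20.

£17,395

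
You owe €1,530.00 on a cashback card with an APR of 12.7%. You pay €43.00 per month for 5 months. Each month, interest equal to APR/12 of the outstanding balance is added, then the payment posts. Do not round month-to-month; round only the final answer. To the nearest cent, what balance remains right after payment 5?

€1,393.10

Monthly rate r = 12.7%/12 = 1.05833% = 0.0105833.
Each month: B ← B·(1+r) − €43.00.
Month 1: interest €16.19; balance after payment €1,503.19.
Month 2: interest €15.91; balance after payment €1,476.10.
Month 3: interest €15.62; balance after payment €1,448.72.
Month 4: interest €15.33; balance after payment €1,421.06.
Month 5: interest €15.04; balance after payment €1,393.10.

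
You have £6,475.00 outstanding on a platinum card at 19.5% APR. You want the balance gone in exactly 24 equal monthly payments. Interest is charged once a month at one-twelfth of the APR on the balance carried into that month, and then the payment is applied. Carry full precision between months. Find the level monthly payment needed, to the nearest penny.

£327.97

Monthly rate r = 19.5%/12 = 1.625% = 0.01625.
Level-payment amortization: P = B₀·r / (1 − (1+r)^(−n)) = 6475.00·0.01625 / (1 − 1.01625^(−24)).
Denominator 1 − (1+r)^(−24) = 0.320817334.
P = 105.219 / 0.320817334 ≈ 327.97.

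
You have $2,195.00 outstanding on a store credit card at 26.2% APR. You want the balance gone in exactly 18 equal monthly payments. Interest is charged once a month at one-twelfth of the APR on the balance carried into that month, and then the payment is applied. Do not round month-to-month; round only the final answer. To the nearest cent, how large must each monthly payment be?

Monthly rate r = 26.2%/12 = 2.18333% = 0.0218333.
Level-payment amortization: P = B₀·r / (1 − (1+r)^(−n)) = 2195.00·0.0218333 / (1 − 1.02183^(−18)).
Denominator 1 − (1+r)^(−18) = 0.322110641.
P = 47.9242 / 0.322110641 ≈ 148.78.

$148.78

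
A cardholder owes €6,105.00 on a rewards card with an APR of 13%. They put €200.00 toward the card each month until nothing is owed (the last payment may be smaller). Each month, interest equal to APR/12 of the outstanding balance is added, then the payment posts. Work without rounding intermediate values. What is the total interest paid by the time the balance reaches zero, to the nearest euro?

Monthly rate r = 13%/12 = 1.08333% = 0.0108333.
Payoff takes n = ⌈−ln(1 − rB₀/P)/ln(1+r)⌉ = ⌈37.262⌉ = 38 payments; the last is €52.67.
Total paid = 37·€200.00 + €52.67 = €7,452.67.
Total interest = total paid − principal = €7,452.67 − €6,105.00 = €1,347.67.

€1,348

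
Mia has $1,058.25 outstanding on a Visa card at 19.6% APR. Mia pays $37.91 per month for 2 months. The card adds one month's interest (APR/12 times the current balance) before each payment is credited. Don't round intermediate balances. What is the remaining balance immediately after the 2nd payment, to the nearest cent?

$1,016.66

Monthly rate r = 19.6%/12 = 1.63333% = 0.0163333.
Each month: B ← B·(1+r) − $37.91.
Month 1: interest $17.28; balance after payment $1,037.62.
Month 2: interest $16.95; balance after payment $1,016.66.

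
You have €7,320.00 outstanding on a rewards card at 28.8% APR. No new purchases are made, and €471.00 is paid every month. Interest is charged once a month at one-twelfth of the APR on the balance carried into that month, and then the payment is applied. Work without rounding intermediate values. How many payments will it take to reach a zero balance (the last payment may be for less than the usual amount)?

Monthly rate r = 28.8%/12 = 2.4% = 0.024.
Recurrence: B ← B·(1+r) − €471.00.
Month 1: interest €175.68; balance after payment €7,024.68.
Month 2: interest €168.59; balance after payment €6,722.27.
Closed form: n = −ln(1 − rB₀/P)/ln(1+r) = −ln(0.62701)/ln(1.024) ≈ 19.682, so the balance reaches zero during payment 20.

20 months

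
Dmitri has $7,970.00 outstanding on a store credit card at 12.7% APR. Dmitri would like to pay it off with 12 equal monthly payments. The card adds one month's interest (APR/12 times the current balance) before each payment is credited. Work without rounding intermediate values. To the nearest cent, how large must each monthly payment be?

Monthly rate r = 12.7%/12 = 1.05833% = 0.0105833.
Level-payment amortization: P = B₀·r / (1 − (1+r)^(−n)) = 7970.00·0.0105833 / (1 − 1.01058^(−12)).
Denominator 1 − (1+r)^(−12) = 0.118678385.
P = 84.3492 / 0.118678385 ≈ 710.74.

$710.74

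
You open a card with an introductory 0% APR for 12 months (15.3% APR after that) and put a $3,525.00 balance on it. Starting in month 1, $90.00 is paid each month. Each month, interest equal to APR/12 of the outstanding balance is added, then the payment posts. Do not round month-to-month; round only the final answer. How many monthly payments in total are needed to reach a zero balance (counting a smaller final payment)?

Promo months 1–12 at r₀ = 0%/12 = 0; months 13+ at r₁ = 15.3%/12 = 0.01275.
After month 12 (no interest yet): B = $3,525.00 − 12·$90.00 = $2,445.00.
Then at r₁ with $90.00/mo: n₂ = −ln(1 − r₁·B/P)/ln(1+r₁) ≈ 33.56 → 34 more payments.

46 payments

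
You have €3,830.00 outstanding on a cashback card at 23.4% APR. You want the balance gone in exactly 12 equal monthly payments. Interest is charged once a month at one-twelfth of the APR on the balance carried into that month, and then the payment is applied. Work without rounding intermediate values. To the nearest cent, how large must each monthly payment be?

Monthly rate r = 23.4%/12 = 1.95% = 0.0195.
Level-payment amortization: P = B₀·r / (1 − (1+r)^(−n)) = 3830.00·0.0195 / (1 − 1.0195^(−12)).
Denominator 1 − (1+r)^(−12) = 0.206853817.
P = 74.685 / 0.206853817 ≈ 361.05.

€361.05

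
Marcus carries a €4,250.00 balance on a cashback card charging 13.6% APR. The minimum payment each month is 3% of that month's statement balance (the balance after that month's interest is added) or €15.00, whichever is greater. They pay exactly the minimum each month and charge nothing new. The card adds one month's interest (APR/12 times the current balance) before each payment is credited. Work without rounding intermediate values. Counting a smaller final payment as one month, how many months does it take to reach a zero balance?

154 months

Monthly rate r = 13.6%/12 = 1.13333% = 0.0113333.
While 3% of the post-interest balance exceeds €15.00, each month B ← (B·(1+r))·(1 − 0.03), i.e. B shrinks by the factor (1+r)·0.97 = 0.98099.
This holds for months 1–113. Entering month 114 the balance is €486.02; 3% of the post-interest balance is now below €15.00, so the flat €15.00 minimum applies from here.
From month 114 a fixed €15.00 at rate r clears €486.02 in 41 more payments. Total: 113 + 41 = 154 months.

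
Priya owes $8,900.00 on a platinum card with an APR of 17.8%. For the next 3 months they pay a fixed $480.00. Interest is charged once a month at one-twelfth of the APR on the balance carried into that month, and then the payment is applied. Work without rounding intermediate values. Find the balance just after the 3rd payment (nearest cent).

$7,840.49

Monthly rate r = 17.8%/12 = 1.48333% = 0.0148333.
Each month: B ← B·(1+r) − $480.00.
Month 1: interest $132.02; balance after payment $8,552.02.
Month 2: interest $126.85; balance after payment $8,198.87.
Month 3: interest $121.62; balance after payment $7,840.49.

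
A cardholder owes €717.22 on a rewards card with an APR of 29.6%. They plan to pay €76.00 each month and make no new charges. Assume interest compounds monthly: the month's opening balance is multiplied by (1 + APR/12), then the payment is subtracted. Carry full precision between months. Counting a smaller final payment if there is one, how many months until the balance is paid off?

11 months

Monthly rate r = 29.6%/12 = 2.46667% = 0.0246667.
Recurrence: B ← B·(1+r) − €76.00.
Month 1: interest €17.69; balance after payment €658.91.
Month 2: interest €16.25; balance after payment €599.16.
Closed form: n = −ln(1 − rB₀/P)/ln(1+r) = −ln(0.76722)/ln(1.02467) ≈ 10.875, so the balance reaches zero during payment 11.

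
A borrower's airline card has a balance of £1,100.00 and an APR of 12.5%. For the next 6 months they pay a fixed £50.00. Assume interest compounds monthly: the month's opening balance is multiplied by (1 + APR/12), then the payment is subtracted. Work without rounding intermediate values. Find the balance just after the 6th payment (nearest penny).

Monthly rate r = 12.5%/12 = 1.04167% = 0.0104167.
Each month: B ← B·(1+r) − £50.00.
Month 1: interest £11.46; balance after payment £1,061.46.
Month 2: interest £11.06; balance after payment £1,022.52.
Month 3: interest £10.65; balance after payment £983.17.
Month 4: interest £10.24; balance after payment £943.41.
Month 5: interest £9.83; balance after payment £903.23.
Month 6: interest £9.41; balance after payment £862.64.

£862.64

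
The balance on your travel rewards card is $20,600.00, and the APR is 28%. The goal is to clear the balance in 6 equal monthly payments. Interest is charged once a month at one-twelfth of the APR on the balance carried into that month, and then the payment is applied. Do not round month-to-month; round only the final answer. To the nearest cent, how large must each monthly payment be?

$3,719.11

Monthly rate r = 28%/12 = 2.33333% = 0.0233333.
Level-payment amortization: P = B₀·r / (1 − (1+r)^(−n)) = 20600.00·0.0233333 / (1 − 1.02333^(−6)).
Denominator 1 − (1+r)^(−6) = 0.129242396.
P = 480.667 / 0.129242396 ≈ 3719.11.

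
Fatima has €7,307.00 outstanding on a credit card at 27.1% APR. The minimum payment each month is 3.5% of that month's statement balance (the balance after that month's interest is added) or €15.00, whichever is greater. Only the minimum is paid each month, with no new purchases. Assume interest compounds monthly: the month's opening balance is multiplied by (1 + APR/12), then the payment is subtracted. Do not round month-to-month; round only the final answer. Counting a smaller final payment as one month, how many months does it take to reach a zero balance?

260 months

Monthly rate r = 27.1%/12 = 2.25833% = 0.0225833.
While 3.5% of the post-interest balance exceeds €15.00, each month B ← (B·(1+r))·(1 − 0.035), i.e. B shrinks by the factor (1+r)·0.965 = 0.98679.
This holds for months 1–216. Entering month 217 the balance is €413.58; 3.5% of the post-interest balance is now below €15.00, so the flat €15.00 minimum applies from here.
From month 217 a fixed €15.00 at rate r clears €413.58 in 44 more payments. Total: 216 + 44 = 260 months.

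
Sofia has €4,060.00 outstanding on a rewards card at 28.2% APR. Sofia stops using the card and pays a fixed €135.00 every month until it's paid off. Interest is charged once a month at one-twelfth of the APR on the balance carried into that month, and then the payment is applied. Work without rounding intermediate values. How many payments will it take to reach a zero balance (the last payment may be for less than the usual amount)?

Monthly rate r = 28.2%/12 = 2.35% = 0.0235.
Recurrence: B ← B·(1+r) − €135.00.
Month 1: interest €95.41; balance after payment €4,020.41.
Month 2: interest €94.48; balance after payment €3,979.89.
Closed form: n = −ln(1 − rB₀/P)/ln(1+r) = −ln(0.29326)/ln(1.0235) ≈ 52.811, so the balance reaches zero during payment 53.

53 months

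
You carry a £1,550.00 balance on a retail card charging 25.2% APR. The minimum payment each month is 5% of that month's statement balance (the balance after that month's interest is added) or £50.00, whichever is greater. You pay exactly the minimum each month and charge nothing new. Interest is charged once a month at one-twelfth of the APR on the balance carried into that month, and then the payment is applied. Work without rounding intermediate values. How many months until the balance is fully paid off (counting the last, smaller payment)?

Monthly rate r = 25.2%/12 = 2.1% = 0.021.
While 5% of the post-interest balance exceeds £50.00, each month B ← (B·(1+r))·(1 − 0.05), i.e. B shrinks by the factor (1+r)·0.95 = 0.96995.
This holds for months 1–16. Entering month 17 the balance is £951.31; 5% of the post-interest balance is now below £50.00, so the flat £50.00 minimum applies from here.
From month 17 a fixed £50.00 at rate r clears £951.31 in 25 more payments. Total: 16 + 25 = 41 months.

41 months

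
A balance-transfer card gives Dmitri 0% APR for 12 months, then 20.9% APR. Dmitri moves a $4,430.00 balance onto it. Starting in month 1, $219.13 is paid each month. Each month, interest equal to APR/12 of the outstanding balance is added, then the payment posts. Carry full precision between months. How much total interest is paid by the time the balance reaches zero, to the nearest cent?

$159.57

Promo months 1–12 at r₀ = 0%/12 = 0; months 13+ at r₁ = 20.9%/12 = 0.0174167.
After month 12 (no interest yet): B = $4,430.00 − 12·$219.13 = $1,800.44.
Then at r₁ with $219.13/mo: n₂ = −ln(1 − r₁·B/P)/ln(1+r₁) ≈ 8.94 → 9 more payments.
Total paid = 20·$219.13 + $206.97 = $4,589.57; interest = $4,589.57 − $4,430.00 = $159.57.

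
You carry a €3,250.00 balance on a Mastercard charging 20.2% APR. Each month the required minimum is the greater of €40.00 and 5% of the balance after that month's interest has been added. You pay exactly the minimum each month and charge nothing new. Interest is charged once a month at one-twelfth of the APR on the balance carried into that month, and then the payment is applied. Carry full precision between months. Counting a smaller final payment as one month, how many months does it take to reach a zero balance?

66 months

Monthly rate r = 20.2%/12 = 1.68333% = 0.0168333.
While 5% of the post-interest balance exceeds €40.00, each month B ← (B·(1+r))·(1 − 0.05), i.e. B shrinks by the factor (1+r)·0.95 = 0.96599.
This holds for months 1–41. Entering month 42 the balance is €786.67; 5% of the post-interest balance is now below €40.00, so the flat €40.00 minimum applies from here.
From month 42 a fixed €40.00 at rate r clears €786.67 in 25 more payments. Total: 41 + 25 = 66 months.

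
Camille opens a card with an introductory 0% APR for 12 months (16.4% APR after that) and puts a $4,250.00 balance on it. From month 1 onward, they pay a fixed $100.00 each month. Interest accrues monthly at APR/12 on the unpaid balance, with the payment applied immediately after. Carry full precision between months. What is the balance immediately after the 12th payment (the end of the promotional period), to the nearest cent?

$3,050.00

Promo months 1–12 at r₀ = 0%/12 = 0; months 13+ at r₁ = 16.4%/12 = 0.0136667.
After month 12 (no interest yet): B = $4,250.00 − 12·$100.00 = $3,050.00.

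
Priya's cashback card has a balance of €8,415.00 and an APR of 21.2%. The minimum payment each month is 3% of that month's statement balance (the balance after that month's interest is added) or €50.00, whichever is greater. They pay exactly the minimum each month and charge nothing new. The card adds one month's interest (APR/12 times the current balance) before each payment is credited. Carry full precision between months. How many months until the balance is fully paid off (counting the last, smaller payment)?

Monthly rate r = 21.2%/12 = 1.76667% = 0.0176667.
While 3% of the post-interest balance exceeds €50.00, each month B ← (B·(1+r))·(1 − 0.03), i.e. B shrinks by the factor (1+r)·0.97 = 0.98714.
This holds for months 1–127. Entering month 128 the balance is €1,625.43; 3% of the post-interest balance is now below €50.00, so the flat €50.00 minimum applies from here.
From month 128 a fixed €50.00 at rate r clears €1,625.43 in 49 more payments. Total: 127 + 49 = 176 months.

176 months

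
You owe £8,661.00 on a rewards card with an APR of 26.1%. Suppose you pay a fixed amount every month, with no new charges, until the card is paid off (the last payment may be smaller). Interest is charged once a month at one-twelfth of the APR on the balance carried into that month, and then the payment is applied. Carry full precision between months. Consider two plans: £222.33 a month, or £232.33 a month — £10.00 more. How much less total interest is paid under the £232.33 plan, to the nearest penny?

£1,438.85

Monthly rate r = 26.1%/12 = 2.175% = 0.02175.
At £222.33/mo: n = ⌈−ln(1 − rB₀/P)/ln(1+r)⌉ = 88 payments (last £75.06); total interest = total paid − £8,661.00 = £10,756.77.
At £232.33/mo: 78 payments (last £89.51); total interest £9,317.92.
Interest saved = £10,756.77 − £9,317.92 = £1,438.85.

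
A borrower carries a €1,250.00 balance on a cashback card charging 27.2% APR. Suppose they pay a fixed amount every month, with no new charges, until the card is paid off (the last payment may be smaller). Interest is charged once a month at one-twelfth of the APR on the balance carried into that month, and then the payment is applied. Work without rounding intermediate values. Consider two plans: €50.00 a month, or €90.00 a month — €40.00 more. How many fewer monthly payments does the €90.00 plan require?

Monthly rate r = 27.2%/12 = 2.26667% = 0.0226667.
At €50.00/mo: n = ⌈−ln(1 − rB₀/P)/ln(1+r)⌉ = 38 payments (last €15.61); total interest = total paid − €1,250.00 = €615.61.
At €90.00/mo: 17 payments (last €78.21); total interest €268.21.
Payments saved = 38 − 17 = 21.

21 fewer payments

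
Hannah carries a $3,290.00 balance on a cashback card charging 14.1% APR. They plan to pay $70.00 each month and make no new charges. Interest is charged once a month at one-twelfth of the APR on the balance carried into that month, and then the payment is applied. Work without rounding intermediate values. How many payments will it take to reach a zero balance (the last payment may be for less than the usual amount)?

69 months

Monthly rate r = 14.1%/12 = 1.175% = 0.01175.
Recurrence: B ← B·(1+r) − $70.00.
Month 1: interest $38.66; balance after payment $3,258.66.
Month 2: interest $38.29; balance after payment $3,226.95.
Closed form: n = −ln(1 − rB₀/P)/ln(1+r) = −ln(0.44775)/ln(1.01175) ≈ 68.786, so the balance reaches zero during payment 69.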